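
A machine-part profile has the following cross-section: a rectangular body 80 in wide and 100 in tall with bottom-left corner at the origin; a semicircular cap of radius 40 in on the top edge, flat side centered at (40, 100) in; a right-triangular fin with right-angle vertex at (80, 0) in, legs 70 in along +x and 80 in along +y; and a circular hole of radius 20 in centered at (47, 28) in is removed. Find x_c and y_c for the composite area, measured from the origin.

x_c = 53.98 in, y_c = 60.84 in

rectangular body: A = 80 × 100 = 8000.00, centroid at (40.00, 50.00).
semicircular top: A = ½π·40² = 2513.27, centroid at (40.00, 116.98).
triangular fin: A = ½·70·80 = 2800.00, centroid at (103.33, 26.67).
hole: A = −π·20² = -1256.64, centroid at (47.00, 28.00).
ΣA = 12056.64 in²
ΣAx_c = (8000.00)(40.00) + (2513.27)(40.00) + (2800.00)(103.33) + (-1256.64)(47.00) = 650802.36 in³
ΣAy_c = (8000.00)(50.00) + (2513.27)(116.98) + (2800.00)(26.67) + (-1256.64)(28.00) = 733474.91 in³
x_c = 650802.36 / 12056.64 = 53.98 in
y_c = 733474.91 / 12056.64 = 60.84 in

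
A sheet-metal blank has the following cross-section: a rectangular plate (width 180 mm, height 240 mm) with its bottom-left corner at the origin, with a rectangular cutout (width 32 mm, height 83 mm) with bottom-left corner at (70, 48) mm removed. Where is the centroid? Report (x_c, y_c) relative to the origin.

plate: A = 180 × 240 = 43200.00, centroid at (90.00, 120.00).
hole: A = −(32 × 83) = -2656.00, centroid at (86.00, 89.50).
ΣA = 40544.00 mm²
ΣAx_c = (43200.00)(90.00) + (-2656.00)(86.00) = 3659584.00 mm³
ΣAy_c = (43200.00)(120.00) + (-2656.00)(89.50) = 4946288.00 mm³
x_c = 3659584.00 / 40544.00 = 90.26 mm
y_c = 4946288.00 / 40544.00 = 122.00 mm

x_c = 90.26 mm, y_c = 122.00 mm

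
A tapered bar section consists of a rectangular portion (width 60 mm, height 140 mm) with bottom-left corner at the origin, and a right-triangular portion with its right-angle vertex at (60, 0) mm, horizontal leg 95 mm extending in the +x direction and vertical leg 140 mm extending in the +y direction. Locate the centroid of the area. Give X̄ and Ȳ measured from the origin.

X̄ = 57.25 mm, Ȳ = 59.69 mm

Part | A | x̄ᵢ | ȳᵢ | A·x̄ᵢ | A·ȳᵢ
rectangular portion | 8400.00 | 30.00 | 70.00 | 252000.00 | 588000.00
triangular portion | 6650.00 | 91.67 | 46.67 | 609583.33 | 310333.33
Σ | 15050.00 |  |  | 861583.33 | 898333.33
X̄ = 861583.33 / 15050.00 = 57.25 mm
Ȳ = 898333.33 / 15050.00 = 59.69 mm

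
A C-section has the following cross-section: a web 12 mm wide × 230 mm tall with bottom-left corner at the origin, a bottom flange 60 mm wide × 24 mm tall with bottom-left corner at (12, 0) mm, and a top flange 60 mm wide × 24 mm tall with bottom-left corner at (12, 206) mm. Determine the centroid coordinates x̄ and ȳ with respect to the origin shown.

x̄ = 24.38 mm, ȳ = 115.00 mm

web: A = 12 × 230 = 2760.00, centroid at (6.00, 115.00).
bottom flange: A = 60 × 24 = 1440.00, centroid at (42.00, 12.00).
top flange: A = 60 × 24 = 1440.00, centroid at (42.00, 218.00).
ΣA = 5640.00 mm², ΣAx̄ = 137520.00 mm³, ΣAȳ = 648600.00 mm³.
x̄ = 137520.00/5640.00 = 24.38 mm; ȳ = 648600.00/5640.00 = 115.00 mm.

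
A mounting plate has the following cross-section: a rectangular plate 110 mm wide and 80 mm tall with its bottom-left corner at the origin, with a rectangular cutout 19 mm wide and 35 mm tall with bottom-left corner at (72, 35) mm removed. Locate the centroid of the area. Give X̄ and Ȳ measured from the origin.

X̄ = 52.83 mm, Ȳ = 38.98 mm

Part | A | x̄ᵢ | ȳᵢ | A·x̄ᵢ | A·ȳᵢ
plate | 8800.00 | 55.00 | 40.00 | 484000.00 | 352000.00
hole | -665.00 | 81.50 | 52.50 | -54197.50 | -34912.50
Σ | 8135.00 |  |  | 429802.50 | 317087.50
X̄ = 429802.50 / 8135.00 = 52.83 mm
Ȳ = 317087.50 / 8135.00 = 38.98 mm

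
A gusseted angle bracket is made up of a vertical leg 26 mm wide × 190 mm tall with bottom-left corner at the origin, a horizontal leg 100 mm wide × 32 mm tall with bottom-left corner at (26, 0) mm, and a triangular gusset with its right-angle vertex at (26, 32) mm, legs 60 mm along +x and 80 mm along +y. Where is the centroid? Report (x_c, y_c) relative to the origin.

Part | A | x̄ᵢ | ȳᵢ | A·x̄ᵢ | A·ȳᵢ
vertical leg | 4940.00 | 13.00 | 95.00 | 64220.00 | 469300.00
horizontal leg | 3200.00 | 76.00 | 16.00 | 243200.00 | 51200.00
gusset | 2400.00 | 46.00 | 58.67 | 110400.00 | 140800.00
Σ | 10540.00 |  |  | 417820.00 | 661300.00
x_c = 417820.00 / 10540.00 = 39.64 mm
y_c = 661300.00 / 10540.00 = 62.74 mm

x_c = 39.64 mm, y_c = 62.74 mm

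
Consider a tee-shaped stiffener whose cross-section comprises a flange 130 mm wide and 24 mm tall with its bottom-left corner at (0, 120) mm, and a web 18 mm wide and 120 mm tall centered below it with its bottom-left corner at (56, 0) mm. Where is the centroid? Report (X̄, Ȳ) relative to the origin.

web: A = 18 × 120 = 2160.00, centroid at (65.00, 60.00).
flange: A = 130 × 24 = 3120.00, centroid at (65.00, 132.00).
ΣA = 5280.00 mm², ΣAX̄ = 343200.00 mm³, ΣAȲ = 541440.00 mm³.
X̄ = 343200.00/5280.00 = 65.00 mm; Ȳ = 541440.00/5280.00 = 102.55 mm.

X̄ = 65.00 mm, Ȳ = 102.55 mm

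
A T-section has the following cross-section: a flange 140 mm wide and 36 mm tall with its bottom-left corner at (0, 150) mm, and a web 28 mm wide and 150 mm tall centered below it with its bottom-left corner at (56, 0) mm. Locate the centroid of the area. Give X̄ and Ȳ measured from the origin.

Part | A | x̄ᵢ | ȳᵢ | A·x̄ᵢ | A·ȳᵢ
web | 4200.00 | 70.00 | 75.00 | 294000.00 | 315000.00
flange | 5040.00 | 70.00 | 168.00 | 352800.00 | 846720.00
Σ | 9240.00 |  |  | 646800.00 | 1161720.00
X̄ = 646800.00 / 9240.00 = 70.00 mm
Ȳ = 1161720.00 / 9240.00 = 125.73 mm

X̄ = 70.00 mm, Ȳ = 125.73 mm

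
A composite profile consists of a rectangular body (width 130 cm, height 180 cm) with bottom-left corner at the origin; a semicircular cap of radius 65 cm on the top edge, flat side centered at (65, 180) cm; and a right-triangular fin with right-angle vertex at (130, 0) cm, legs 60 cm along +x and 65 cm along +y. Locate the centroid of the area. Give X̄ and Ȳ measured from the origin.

rectangular body: A = 130 × 180 = 23400.00, centroid at (65.00, 90.00).
semicircular top: A = ½π·65² = 6636.61, centroid at (65.00, 207.59).
triangular fin: A = ½·60·65 = 1950.00, centroid at (150.00, 21.67).
ΣA = 31986.61 cm², ΣAX̄ = 2244879.94 cm³, ΣAȲ = 3525923.94 cm³.
X̄ = 2244879.94/31986.61 = 70.18 cm; Ȳ = 3525923.94/31986.61 = 110.23 cm.

X̄ = 70.18 cm, Ȳ = 110.23 cm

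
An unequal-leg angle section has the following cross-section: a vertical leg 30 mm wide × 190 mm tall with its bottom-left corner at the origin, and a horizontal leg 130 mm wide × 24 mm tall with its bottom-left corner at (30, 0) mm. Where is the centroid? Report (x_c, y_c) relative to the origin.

vertical leg: A = 30 × 190 = 5700.00, centroid at (15.00, 95.00).
horizontal leg: A = 130 × 24 = 3120.00, centroid at (95.00, 12.00).
ΣA = 8820.00 mm²
ΣAx_c = (5700.00)(15.00) + (3120.00)(95.00) = 381900.00 mm³
ΣAy_c = (5700.00)(95.00) + (3120.00)(12.00) = 578940.00 mm³
x_c = 381900.00 / 8820.00 = 43.30 mm
y_c = 578940.00 / 8820.00 = 65.64 mm

x_c = 43.30 mm, y_c = 65.64 mm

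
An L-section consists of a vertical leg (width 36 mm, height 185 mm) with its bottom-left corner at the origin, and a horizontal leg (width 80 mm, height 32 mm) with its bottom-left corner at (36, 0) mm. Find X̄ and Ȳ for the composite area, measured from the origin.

X̄ = 34.10 mm, Ȳ = 71.26 mm

vertical leg: A = 36 × 185 = 6660.00, centroid at (18.00, 92.50).
horizontal leg: A = 80 × 32 = 2560.00, centroid at (76.00, 16.00).
ΣA = 9220.00 mm², ΣAX̄ = 314440.00 mm³, ΣAȲ = 657010.00 mm³.
X̄ = 314440.00/9220.00 = 34.10 mm; Ȳ = 657010.00/9220.00 = 71.26 mm.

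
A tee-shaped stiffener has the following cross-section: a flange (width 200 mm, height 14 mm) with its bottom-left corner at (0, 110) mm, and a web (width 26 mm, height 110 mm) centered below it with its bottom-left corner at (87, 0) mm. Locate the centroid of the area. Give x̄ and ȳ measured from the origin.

web: A = 26 × 110 = 2860.00, centroid at (100.00, 55.00).
flange: A = 200 × 14 = 2800.00, centroid at (100.00, 117.00).
ΣA = 5660.00 mm²
ΣAx̄ = (2860.00)(100.00) + (2800.00)(100.00) = 566000.00 mm³
ΣAȳ = (2860.00)(55.00) + (2800.00)(117.00) = 484900.00 mm³
x̄ = 566000.00 / 5660.00 = 100.00 mm
ȳ = 484900.00 / 5660.00 = 85.67 mm

x̄ = 100.00 mm, ȳ = 85.67 mm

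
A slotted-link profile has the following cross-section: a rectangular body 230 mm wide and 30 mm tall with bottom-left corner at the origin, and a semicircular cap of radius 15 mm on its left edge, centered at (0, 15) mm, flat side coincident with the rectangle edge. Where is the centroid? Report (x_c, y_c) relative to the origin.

Part | A | x̄ᵢ | ȳᵢ | A·x̄ᵢ | A·ȳᵢ
rectangular body | 6900.00 | 115.00 | 15.00 | 793500.00 | 103500.00
semicircular end | 353.43 | -6.37 | 15.00 | -2250.00 | 5301.44
Σ | 7253.43 |  |  | 791250.00 | 108801.44
x_c = 791250.00 / 7253.43 = 109.09 mm
y_c = 108801.44 / 7253.43 = 15.00 mm

x_c = 109.09 mm, y_c = 15.00 mm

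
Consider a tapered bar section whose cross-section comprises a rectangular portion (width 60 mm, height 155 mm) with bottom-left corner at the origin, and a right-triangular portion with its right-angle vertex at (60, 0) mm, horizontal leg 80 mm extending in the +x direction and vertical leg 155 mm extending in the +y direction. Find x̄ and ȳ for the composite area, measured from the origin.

x̄ = 52.67 mm, ȳ = 67.17 mm

Part | A | x̄ᵢ | ȳᵢ | A·x̄ᵢ | A·ȳᵢ
rectangular portion | 9300.00 | 30.00 | 77.50 | 279000.00 | 720750.00
triangular portion | 6200.00 | 86.67 | 51.67 | 537333.33 | 320333.33
Σ | 15500.00 |  |  | 816333.33 | 1041083.33
x̄ = 816333.33 / 15500.00 = 52.67 mm
ȳ = 1041083.33 / 15500.00 = 67.17 mm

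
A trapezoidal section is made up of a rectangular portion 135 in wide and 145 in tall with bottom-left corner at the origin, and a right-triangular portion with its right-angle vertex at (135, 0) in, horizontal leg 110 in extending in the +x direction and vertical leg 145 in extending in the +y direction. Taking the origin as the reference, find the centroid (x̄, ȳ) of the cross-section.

rectangular portion: A = 135 × 145 = 19575.00, centroid at (67.50, 72.50).
triangular portion: A = ½·110·145 = 7975.00, centroid at (171.67, 48.33).
ΣA = 27550.00 in²
ΣAx̄ = (19575.00)(67.50) + (7975.00)(171.67) = 2690354.17 in³
ΣAȳ = (19575.00)(72.50) + (7975.00)(48.33) = 1804645.83 in³
x̄ = 2690354.17 / 27550.00 = 97.65 in
ȳ = 1804645.83 / 27550.00 = 65.50 in

x̄ = 97.65 in, ȳ = 65.50 in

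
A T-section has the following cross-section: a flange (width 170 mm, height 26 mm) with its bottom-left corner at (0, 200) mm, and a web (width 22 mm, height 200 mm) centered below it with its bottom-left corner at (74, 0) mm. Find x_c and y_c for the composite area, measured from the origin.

Part | A | x̄ᵢ | ȳᵢ | A·x̄ᵢ | A·ȳᵢ
web | 4400.00 | 85.00 | 100.00 | 374000.00 | 440000.00
flange | 4420.00 | 85.00 | 213.00 | 375700.00 | 941460.00
Σ | 8820.00 |  |  | 749700.00 | 1381460.00
x_c = 749700.00 / 8820.00 = 85.00 mm
y_c = 1381460.00 / 8820.00 = 156.63 mm

x_c = 85.00 mm, y_c = 156.63 mm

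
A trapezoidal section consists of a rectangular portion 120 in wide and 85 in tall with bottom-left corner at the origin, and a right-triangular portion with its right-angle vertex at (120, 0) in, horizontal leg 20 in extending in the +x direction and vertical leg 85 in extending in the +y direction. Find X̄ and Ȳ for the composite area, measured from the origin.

Part | A | x̄ᵢ | ȳᵢ | A·x̄ᵢ | A·ȳᵢ
rectangular portion | 10200.00 | 60.00 | 42.50 | 612000.00 | 433500.00
triangular portion | 850.00 | 126.67 | 28.33 | 107666.67 | 24083.33
Σ | 11050.00 |  |  | 719666.67 | 457583.33
X̄ = 719666.67 / 11050.00 = 65.13 in
Ȳ = 457583.33 / 11050.00 = 41.41 in

X̄ = 65.13 in, Ȳ = 41.41 in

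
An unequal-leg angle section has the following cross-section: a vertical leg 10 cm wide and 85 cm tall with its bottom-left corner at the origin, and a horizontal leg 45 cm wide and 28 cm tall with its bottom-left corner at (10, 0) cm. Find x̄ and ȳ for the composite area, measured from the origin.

x̄ = 21.42 cm, ȳ = 25.48 cm

vertical leg: A = 10 × 85 = 850.00, centroid at (5.00, 42.50).
horizontal leg: A = 45 × 28 = 1260.00, centroid at (32.50, 14.00).
ΣA = 2110.00 cm², ΣAx̄ = 45200.00 cm³, ΣAȳ = 53765.00 cm³.
x̄ = 45200.00/2110.00 = 21.42 cm; ȳ = 53765.00/2110.00 = 25.48 cm.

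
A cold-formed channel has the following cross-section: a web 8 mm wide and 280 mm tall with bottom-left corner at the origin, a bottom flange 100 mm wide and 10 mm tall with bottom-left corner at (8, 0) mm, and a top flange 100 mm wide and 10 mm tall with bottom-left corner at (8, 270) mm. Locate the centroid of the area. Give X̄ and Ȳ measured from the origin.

web: A = 8 × 280 = 2240.00, centroid at (4.00, 140.00).
bottom flange: A = 100 × 10 = 1000.00, centroid at (58.00, 5.00).
top flange: A = 100 × 10 = 1000.00, centroid at (58.00, 275.00).
ΣA = 4240.00 mm²
ΣAX̄ = (2240.00)(4.00) + (1000.00)(58.00) + (1000.00)(58.00) = 124960.00 mm³
ΣAȲ = (2240.00)(140.00) + (1000.00)(5.00) + (1000.00)(275.00) = 593600.00 mm³
X̄ = 124960.00 / 4240.00 = 29.47 mm
Ȳ = 593600.00 / 4240.00 = 140.00 mm

X̄ = 29.47 mm, Ȳ = 140.00 mm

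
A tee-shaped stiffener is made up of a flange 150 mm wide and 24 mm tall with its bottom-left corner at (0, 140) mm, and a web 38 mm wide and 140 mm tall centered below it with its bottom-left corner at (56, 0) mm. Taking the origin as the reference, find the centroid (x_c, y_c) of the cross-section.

web: A = 38 × 140 = 5320.00, centroid at (75.00, 70.00).
flange: A = 150 × 24 = 3600.00, centroid at (75.00, 152.00).
ΣA = 8920.00 mm², ΣAx_c = 669000.00 mm³, ΣAy_c = 919600.00 mm³.
x_c = 669000.00/8920.00 = 75.00 mm; y_c = 919600.00/8920.00 = 103.09 mm.

x_c = 75.00 mm, y_c = 103.09 mm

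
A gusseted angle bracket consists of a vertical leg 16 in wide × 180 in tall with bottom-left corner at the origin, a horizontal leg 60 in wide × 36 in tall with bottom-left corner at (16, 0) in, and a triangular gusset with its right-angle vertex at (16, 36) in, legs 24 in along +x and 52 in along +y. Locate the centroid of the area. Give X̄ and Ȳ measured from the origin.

Part | A | x̄ᵢ | ȳᵢ | A·x̄ᵢ | A·ȳᵢ
vertical leg | 2880.00 | 8.00 | 90.00 | 23040.00 | 259200.00
horizontal leg | 2160.00 | 46.00 | 18.00 | 99360.00 | 38880.00
gusset | 624.00 | 24.00 | 53.33 | 14976.00 | 33280.00
Σ | 5664.00 |  |  | 137376.00 | 331360.00
X̄ = 137376.00 / 5664.00 = 24.25 in
Ȳ = 331360.00 / 5664.00 = 58.50 in

X̄ = 24.25 in, Ȳ = 58.50 in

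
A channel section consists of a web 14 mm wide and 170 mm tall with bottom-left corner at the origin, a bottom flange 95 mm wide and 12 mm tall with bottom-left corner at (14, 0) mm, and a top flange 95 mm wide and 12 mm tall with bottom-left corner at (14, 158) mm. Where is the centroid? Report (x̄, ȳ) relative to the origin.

web: A = 14 × 170 = 2380.00, centroid at (7.00, 85.00).
bottom flange: A = 95 × 12 = 1140.00, centroid at (61.50, 6.00).
top flange: A = 95 × 12 = 1140.00, centroid at (61.50, 164.00).
ΣA = 4660.00 mm², ΣAx̄ = 156880.00 mm³, ΣAȳ = 396100.00 mm³.
x̄ = 156880.00/4660.00 = 33.67 mm; ȳ = 396100.00/4660.00 = 85.00 mm.

x̄ = 33.67 mm, ȳ = 85.00 mm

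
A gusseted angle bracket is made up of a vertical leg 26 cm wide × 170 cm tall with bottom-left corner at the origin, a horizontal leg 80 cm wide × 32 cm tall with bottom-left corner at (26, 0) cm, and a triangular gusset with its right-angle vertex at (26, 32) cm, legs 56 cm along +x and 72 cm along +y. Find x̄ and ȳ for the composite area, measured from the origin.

Part | A | x̄ᵢ | ȳᵢ | A·x̄ᵢ | A·ȳᵢ
vertical leg | 4420.00 | 13.00 | 85.00 | 57460.00 | 375700.00
horizontal leg | 2560.00 | 66.00 | 16.00 | 168960.00 | 40960.00
gusset | 2016.00 | 44.67 | 56.00 | 90048.00 | 112896.00
Σ | 8996.00 |  |  | 316468.00 | 529556.00
x̄ = 316468.00 / 8996.00 = 35.18 cm
ȳ = 529556.00 / 8996.00 = 58.87 cm

x̄ = 35.18 cm, ȳ = 58.87 cm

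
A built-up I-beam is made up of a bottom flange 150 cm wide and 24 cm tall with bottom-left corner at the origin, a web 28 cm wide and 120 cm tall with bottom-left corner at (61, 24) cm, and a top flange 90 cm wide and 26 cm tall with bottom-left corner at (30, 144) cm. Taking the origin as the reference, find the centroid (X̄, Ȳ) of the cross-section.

X̄ = 75.00 cm, Ȳ = 74.50 cm

bottom flange: A = 150 × 24 = 3600.00, centroid at (75.00, 12.00).
web: A = 28 × 120 = 3360.00, centroid at (75.00, 84.00).
top flange: A = 90 × 26 = 2340.00, centroid at (75.00, 157.00).
ΣA = 9300.00 cm²
ΣAX̄ = (3600.00)(75.00) + (3360.00)(75.00) + (2340.00)(75.00) = 697500.00 cm³
ΣAȲ = (3600.00)(12.00) + (3360.00)(84.00) + (2340.00)(157.00) = 692820.00 cm³
X̄ = 697500.00 / 9300.00 = 75.00 cm
Ȳ = 692820.00 / 9300.00 = 74.50 cm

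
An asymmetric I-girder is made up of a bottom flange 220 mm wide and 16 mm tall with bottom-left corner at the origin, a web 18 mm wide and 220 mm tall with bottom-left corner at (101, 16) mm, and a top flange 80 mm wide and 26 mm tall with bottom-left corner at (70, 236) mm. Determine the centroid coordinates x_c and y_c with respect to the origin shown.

x_c = 110.00 mm, y_c = 109.31 mm

Part | A | x̄ᵢ | ȳᵢ | A·x̄ᵢ | A·ȳᵢ
bottom flange | 3520.00 | 110.00 | 8.00 | 387200.00 | 28160.00
web | 3960.00 | 110.00 | 126.00 | 435600.00 | 498960.00
top flange | 2080.00 | 110.00 | 249.00 | 228800.00 | 517920.00
Σ | 9560.00 |  |  | 1051600.00 | 1045040.00
x_c = 1051600.00 / 9560.00 = 110.00 mm
y_c = 1045040.00 / 9560.00 = 109.31 mm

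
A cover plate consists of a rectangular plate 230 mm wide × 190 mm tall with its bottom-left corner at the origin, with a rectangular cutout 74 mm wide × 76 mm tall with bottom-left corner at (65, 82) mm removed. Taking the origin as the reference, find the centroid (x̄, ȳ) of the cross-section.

plate: A = 230 × 190 = 43700.00, centroid at (115.00, 95.00).
hole: A = −(74 × 76) = -5624.00, centroid at (102.00, 120.00).
ΣA = 38076.00 mm², ΣAx̄ = 4451852.00 mm³, ΣAȳ = 3476620.00 mm³.
x̄ = 4451852.00/38076.00 = 116.92 mm; ȳ = 3476620.00/38076.00 = 91.31 mm.

x̄ = 116.92 mm, ȳ = 91.31 mm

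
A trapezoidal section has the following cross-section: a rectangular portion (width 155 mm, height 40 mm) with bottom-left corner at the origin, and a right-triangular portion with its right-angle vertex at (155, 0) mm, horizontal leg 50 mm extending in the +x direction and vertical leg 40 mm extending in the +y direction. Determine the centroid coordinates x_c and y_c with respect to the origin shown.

x_c = 90.58 mm, y_c = 19.07 mm

rectangular portion: A = 155 × 40 = 6200.00, centroid at (77.50, 20.00).
triangular portion: A = ½·50·40 = 1000.00, centroid at (171.67, 13.33).
ΣA = 7200.00 mm²
ΣAx_c = (6200.00)(77.50) + (1000.00)(171.67) = 652166.67 mm³
ΣAy_c = (6200.00)(20.00) + (1000.00)(13.33) = 137333.33 mm³
x_c = 652166.67 / 7200.00 = 90.58 mm
y_c = 137333.33 / 7200.00 = 19.07 mm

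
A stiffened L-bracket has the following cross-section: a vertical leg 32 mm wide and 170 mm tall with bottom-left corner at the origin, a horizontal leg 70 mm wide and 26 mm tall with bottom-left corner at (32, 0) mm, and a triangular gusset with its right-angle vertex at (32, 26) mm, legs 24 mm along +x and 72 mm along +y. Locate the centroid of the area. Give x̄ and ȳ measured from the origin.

x̄ = 29.98 mm, ȳ = 65.15 mm

vertical leg: A = 32 × 170 = 5440.00, centroid at (16.00, 85.00).
horizontal leg: A = 70 × 26 = 1820.00, centroid at (67.00, 13.00).
gusset: A = ½·24·72 = 864.00, centroid at (40.00, 50.00).
ΣA = 8124.00 mm²
ΣAx̄ = (5440.00)(16.00) + (1820.00)(67.00) + (864.00)(40.00) = 243540.00 mm³
ΣAȳ = (5440.00)(85.00) + (1820.00)(13.00) + (864.00)(50.00) = 529260.00 mm³
x̄ = 243540.00 / 8124.00 = 29.98 mm
ȳ = 529260.00 / 8124.00 = 65.15 mm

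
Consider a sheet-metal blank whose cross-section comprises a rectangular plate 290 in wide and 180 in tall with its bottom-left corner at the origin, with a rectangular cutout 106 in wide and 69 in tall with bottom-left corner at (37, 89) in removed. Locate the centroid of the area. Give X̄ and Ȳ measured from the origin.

Part | A | x̄ᵢ | ȳᵢ | A·x̄ᵢ | A·ȳᵢ
plate | 52200.00 | 145.00 | 90.00 | 7569000.00 | 4698000.00
hole | -7314.00 | 90.00 | 123.50 | -658260.00 | -903279.00
Σ | 44886.00 |  |  | 6910740.00 | 3794721.00
X̄ = 6910740.00 / 44886.00 = 153.96 in
Ȳ = 3794721.00 / 44886.00 = 84.54 in

X̄ = 153.96 in, Ȳ = 84.54 in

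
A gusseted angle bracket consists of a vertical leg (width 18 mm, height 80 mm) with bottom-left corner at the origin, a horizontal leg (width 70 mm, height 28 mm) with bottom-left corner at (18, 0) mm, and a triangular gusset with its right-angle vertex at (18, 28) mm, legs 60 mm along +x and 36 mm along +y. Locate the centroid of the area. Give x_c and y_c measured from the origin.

vertical leg: A = 18 × 80 = 1440.00, centroid at (9.00, 40.00).
horizontal leg: A = 70 × 28 = 1960.00, centroid at (53.00, 14.00).
gusset: A = ½·60·36 = 1080.00, centroid at (38.00, 40.00).
ΣA = 4480.00 mm², ΣAx_c = 157880.00 mm³, ΣAy_c = 128240.00 mm³.
x_c = 157880.00/4480.00 = 35.24 mm; y_c = 128240.00/4480.00 = 28.62 mm.

x_c = 35.24 mm, y_c = 28.62 mm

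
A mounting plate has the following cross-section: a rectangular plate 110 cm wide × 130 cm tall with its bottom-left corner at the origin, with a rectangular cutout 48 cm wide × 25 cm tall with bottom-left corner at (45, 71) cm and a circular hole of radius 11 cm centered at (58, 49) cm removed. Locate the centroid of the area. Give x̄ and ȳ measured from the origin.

x̄ = 53.59 cm, ȳ = 63.73 cm

plate: A = 110 × 130 = 14300.00, centroid at (55.00, 65.00).
hole 1: A = −(48 × 25) = -1200.00, centroid at (69.00, 83.50).
hole 2: A = −π·11² = -380.13, centroid at (58.00, 49.00).
ΣA = 12719.87 cm², ΣAx̄ = 681652.30 cm³, ΣAȳ = 810673.50 cm³.
x̄ = 681652.30/12719.87 = 53.59 cm; ȳ = 810673.50/12719.87 = 63.73 cm.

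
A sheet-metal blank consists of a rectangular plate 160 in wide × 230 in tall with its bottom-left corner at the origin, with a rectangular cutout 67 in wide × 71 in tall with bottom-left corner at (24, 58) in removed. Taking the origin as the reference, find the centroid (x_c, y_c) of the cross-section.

x_c = 83.34 in, y_c = 118.19 in

plate: A = 160 × 230 = 36800.00, centroid at (80.00, 115.00).
hole: A = −(67 × 71) = -4757.00, centroid at (57.50, 93.50).
ΣA = 32043.00 in²
ΣAx_c = (36800.00)(80.00) + (-4757.00)(57.50) = 2670472.50 in³
ΣAy_c = (36800.00)(115.00) + (-4757.00)(93.50) = 3787220.50 in³
x_c = 2670472.50 / 32043.00 = 83.34 in
y_c = 3787220.50 / 32043.00 = 118.19 in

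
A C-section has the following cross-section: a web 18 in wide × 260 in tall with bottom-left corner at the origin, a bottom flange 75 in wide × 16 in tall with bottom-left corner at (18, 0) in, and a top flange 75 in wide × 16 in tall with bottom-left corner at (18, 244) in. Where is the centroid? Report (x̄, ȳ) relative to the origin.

Part | A | x̄ᵢ | ȳᵢ | A·x̄ᵢ | A·ȳᵢ
web | 4680.00 | 9.00 | 130.00 | 42120.00 | 608400.00
bottom flange | 1200.00 | 55.50 | 8.00 | 66600.00 | 9600.00
top flange | 1200.00 | 55.50 | 252.00 | 66600.00 | 302400.00
Σ | 7080.00 |  |  | 175320.00 | 920400.00
x̄ = 175320.00 / 7080.00 = 24.76 in
ȳ = 920400.00 / 7080.00 = 130.00 in

x̄ = 24.76 in, ȳ = 130.00 in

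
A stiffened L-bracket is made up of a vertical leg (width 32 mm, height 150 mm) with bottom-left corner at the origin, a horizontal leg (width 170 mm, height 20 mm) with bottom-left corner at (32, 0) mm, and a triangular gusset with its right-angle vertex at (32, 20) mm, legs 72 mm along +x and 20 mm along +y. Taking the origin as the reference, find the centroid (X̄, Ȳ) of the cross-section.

X̄ = 57.73 mm, Ȳ = 46.32 mm

Part | A | x̄ᵢ | ȳᵢ | A·x̄ᵢ | A·ȳᵢ
vertical leg | 4800.00 | 16.00 | 75.00 | 76800.00 | 360000.00
horizontal leg | 3400.00 | 117.00 | 10.00 | 397800.00 | 34000.00
gusset | 720.00 | 56.00 | 26.67 | 40320.00 | 19200.00
Σ | 8920.00 |  |  | 514920.00 | 413200.00
X̄ = 514920.00 / 8920.00 = 57.73 mm
Ȳ = 413200.00 / 8920.00 = 46.32 mm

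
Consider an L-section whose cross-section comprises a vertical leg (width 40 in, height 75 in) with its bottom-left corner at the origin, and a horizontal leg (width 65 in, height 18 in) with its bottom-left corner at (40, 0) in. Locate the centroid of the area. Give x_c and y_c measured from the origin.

x_c = 34.73 in, y_c = 29.50 in

Part | A | x̄ᵢ | ȳᵢ | A·x̄ᵢ | A·ȳᵢ
vertical leg | 3000.00 | 20.00 | 37.50 | 60000.00 | 112500.00
horizontal leg | 1170.00 | 72.50 | 9.00 | 84825.00 | 10530.00
Σ | 4170.00 |  |  | 144825.00 | 123030.00
x_c = 144825.00 / 4170.00 = 34.73 in
y_c = 123030.00 / 4170.00 = 29.50 in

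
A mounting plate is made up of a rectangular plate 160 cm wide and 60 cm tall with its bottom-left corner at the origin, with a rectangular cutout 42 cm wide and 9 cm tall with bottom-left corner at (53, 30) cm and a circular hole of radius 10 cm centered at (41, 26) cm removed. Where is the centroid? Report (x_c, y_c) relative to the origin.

x_c = 81.63 cm, y_c = 29.95 cm

plate: A = 160 × 60 = 9600.00, centroid at (80.00, 30.00).
hole 1: A = −(42 × 9) = -378.00, centroid at (74.00, 34.50).
hole 2: A = −π·10² = -314.16, centroid at (41.00, 26.00).
ΣA = 8907.84 cm², ΣAx_c = 727147.47 cm³, ΣAy_c = 266790.86 cm³.
x_c = 727147.47/8907.84 = 81.63 cm; y_c = 266790.86/8907.84 = 29.95 cm.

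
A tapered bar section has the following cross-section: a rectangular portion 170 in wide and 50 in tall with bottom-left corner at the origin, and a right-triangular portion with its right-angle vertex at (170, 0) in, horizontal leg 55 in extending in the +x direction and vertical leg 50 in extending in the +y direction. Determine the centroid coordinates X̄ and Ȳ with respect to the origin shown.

X̄ = 99.39 in, Ȳ = 23.84 in

rectangular portion: A = 170 × 50 = 8500.00, centroid at (85.00, 25.00).
triangular portion: A = ½·55·50 = 1375.00, centroid at (188.33, 16.67).
ΣA = 9875.00 in², ΣAX̄ = 981458.33 in³, ΣAȲ = 235416.67 in³.
X̄ = 981458.33/9875.00 = 99.39 in; Ȳ = 235416.67/9875.00 = 23.84 in.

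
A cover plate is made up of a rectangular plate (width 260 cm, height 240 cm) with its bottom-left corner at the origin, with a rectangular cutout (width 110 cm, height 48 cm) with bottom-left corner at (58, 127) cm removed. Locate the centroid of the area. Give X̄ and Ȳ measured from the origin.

X̄ = 131.57 cm, Ȳ = 117.13 cm

plate: A = 260 × 240 = 62400.00, centroid at (130.00, 120.00).
hole: A = −(110 × 48) = -5280.00, centroid at (113.00, 151.00).
ΣA = 57120.00 cm², ΣAX̄ = 7515360.00 cm³, ΣAȲ = 6690720.00 cm³.
X̄ = 7515360.00/57120.00 = 131.57 cm; Ȳ = 6690720.00/57120.00 = 117.13 cm.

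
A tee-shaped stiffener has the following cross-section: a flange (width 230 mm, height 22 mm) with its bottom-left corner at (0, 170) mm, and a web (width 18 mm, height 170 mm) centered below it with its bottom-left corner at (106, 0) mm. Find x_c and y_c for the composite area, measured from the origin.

Part | A | x̄ᵢ | ȳᵢ | A·x̄ᵢ | A·ȳᵢ
web | 3060.00 | 115.00 | 85.00 | 351900.00 | 260100.00
flange | 5060.00 | 115.00 | 181.00 | 581900.00 | 915860.00
Σ | 8120.00 |  |  | 933800.00 | 1175960.00
x_c = 933800.00 / 8120.00 = 115.00 mm
y_c = 1175960.00 / 8120.00 = 144.82 mm

x_c = 115.00 mm, y_c = 144.82 mm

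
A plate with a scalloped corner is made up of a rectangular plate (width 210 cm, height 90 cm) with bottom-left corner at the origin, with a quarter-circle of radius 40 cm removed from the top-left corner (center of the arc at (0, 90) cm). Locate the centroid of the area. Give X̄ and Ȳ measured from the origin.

X̄ = 111.27 cm, Ȳ = 43.00 cm

plate: A = 210 × 90 = 18900.00, centroid at (105.00, 45.00).
removed quarter-circle: A = −¼π·40² = -1256.64, centroid at (16.98, 73.02).
ΣA = 17643.36 cm², ΣAX̄ = 1963166.67 cm³, ΣAȲ = 758736.00 cm³.
X̄ = 1963166.67/17643.36 = 111.27 cm; Ȳ = 758736.00/17643.36 = 43.00 cm.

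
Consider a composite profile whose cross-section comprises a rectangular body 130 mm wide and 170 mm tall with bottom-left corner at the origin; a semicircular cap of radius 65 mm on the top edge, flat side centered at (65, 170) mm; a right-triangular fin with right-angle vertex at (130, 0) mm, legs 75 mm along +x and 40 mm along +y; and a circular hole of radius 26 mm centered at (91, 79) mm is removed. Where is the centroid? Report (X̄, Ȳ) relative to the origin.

X̄ = 67.84 mm, Ȳ = 108.21 mm

Part | A | x̄ᵢ | ȳᵢ | A·x̄ᵢ | A·ȳᵢ
rectangular body | 22100.00 | 65.00 | 85.00 | 1436500.00 | 1878500.00
semicircular top | 6636.61 | 65.00 | 197.59 | 431379.94 | 1311307.80
triangular fin | 1500.00 | 155.00 | 13.33 | 232500.00 | 20000.00
hole | -2123.72 | 91.00 | 79.00 | -193258.21 | -167773.61
Σ | 28112.90 |  |  | 1907121.73 | 3042034.18
X̄ = 1907121.73 / 28112.90 = 67.84 mm
Ȳ = 3042034.18 / 28112.90 = 108.21 mm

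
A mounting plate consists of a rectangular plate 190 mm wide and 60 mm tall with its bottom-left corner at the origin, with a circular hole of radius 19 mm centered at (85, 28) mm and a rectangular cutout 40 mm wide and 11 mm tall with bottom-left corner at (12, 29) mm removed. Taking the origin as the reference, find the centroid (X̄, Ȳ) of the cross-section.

X̄ = 98.98 mm, Ȳ = 30.03 mm

plate: A = 190 × 60 = 11400.00, centroid at (95.00, 30.00).
hole 1: A = −π·19² = -1134.11, centroid at (85.00, 28.00).
hole 2: A = −(40 × 11) = -440.00, centroid at (32.00, 34.50).
ΣA = 9825.89 mm², ΣAX̄ = 972520.23 mm³, ΣAȲ = 295064.78 mm³.
X̄ = 972520.23/9825.89 = 98.98 mm; Ȳ = 295064.78/9825.89 = 30.03 mm.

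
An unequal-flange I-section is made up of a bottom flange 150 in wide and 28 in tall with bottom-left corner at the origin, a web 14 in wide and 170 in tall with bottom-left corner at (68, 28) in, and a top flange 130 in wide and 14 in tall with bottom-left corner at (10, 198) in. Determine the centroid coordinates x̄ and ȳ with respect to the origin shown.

bottom flange: A = 150 × 28 = 4200.00, centroid at (75.00, 14.00).
web: A = 14 × 170 = 2380.00, centroid at (75.00, 113.00).
top flange: A = 130 × 14 = 1820.00, centroid at (75.00, 205.00).
ΣA = 8400.00 in², ΣAx̄ = 630000.00 in³, ΣAȳ = 700840.00 in³.
x̄ = 630000.00/8400.00 = 75.00 in; ȳ = 700840.00/8400.00 = 83.43 in.

x̄ = 75.00 in, ȳ = 83.43 in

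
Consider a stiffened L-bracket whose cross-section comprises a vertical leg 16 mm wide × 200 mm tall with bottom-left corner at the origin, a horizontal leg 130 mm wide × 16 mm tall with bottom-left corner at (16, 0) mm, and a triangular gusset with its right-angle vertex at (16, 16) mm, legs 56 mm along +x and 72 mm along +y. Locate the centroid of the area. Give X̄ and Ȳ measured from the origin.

Part | A | x̄ᵢ | ȳᵢ | A·x̄ᵢ | A·ȳᵢ
vertical leg | 3200.00 | 8.00 | 100.00 | 25600.00 | 320000.00
horizontal leg | 2080.00 | 81.00 | 8.00 | 168480.00 | 16640.00
gusset | 2016.00 | 34.67 | 40.00 | 69888.00 | 80640.00
Σ | 7296.00 |  |  | 263968.00 | 417280.00
X̄ = 263968.00 / 7296.00 = 36.18 mm
Ȳ = 417280.00 / 7296.00 = 57.19 mm

X̄ = 36.18 mm, Ȳ = 57.19 mm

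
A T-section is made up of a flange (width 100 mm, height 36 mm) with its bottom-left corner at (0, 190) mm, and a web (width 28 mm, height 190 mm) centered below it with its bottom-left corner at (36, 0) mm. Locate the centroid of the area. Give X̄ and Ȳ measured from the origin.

web: A = 28 × 190 = 5320.00, centroid at (50.00, 95.00).
flange: A = 100 × 36 = 3600.00, centroid at (50.00, 208.00).
ΣA = 8920.00 mm², ΣAX̄ = 446000.00 mm³, ΣAȲ = 1254200.00 mm³.
X̄ = 446000.00/8920.00 = 50.00 mm; Ȳ = 1254200.00/8920.00 = 140.61 mm.

X̄ = 50.00 mm, Ȳ = 140.61 mm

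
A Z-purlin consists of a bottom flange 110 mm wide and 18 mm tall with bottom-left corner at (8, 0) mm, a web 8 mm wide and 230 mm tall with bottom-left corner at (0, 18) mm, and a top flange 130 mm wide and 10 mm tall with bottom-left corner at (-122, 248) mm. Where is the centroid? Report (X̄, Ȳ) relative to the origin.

X̄ = 11.33 mm, Ȳ = 115.52 mm

Part | A | x̄ᵢ | ȳᵢ | A·x̄ᵢ | A·ȳᵢ
bottom flange | 1980.00 | 63.00 | 9.00 | 124740.00 | 17820.00
web | 1840.00 | 4.00 | 133.00 | 7360.00 | 244720.00
top flange | 1300.00 | -57.00 | 253.00 | -74100.00 | 328900.00
Σ | 5120.00 |  |  | 58000.00 | 591440.00
X̄ = 58000.00 / 5120.00 = 11.33 mm
Ȳ = 591440.00 / 5120.00 = 115.52 mm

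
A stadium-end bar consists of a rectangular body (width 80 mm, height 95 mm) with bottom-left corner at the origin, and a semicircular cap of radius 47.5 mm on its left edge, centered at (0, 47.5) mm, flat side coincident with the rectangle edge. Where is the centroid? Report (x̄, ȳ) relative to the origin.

x̄ = 20.87 mm, ȳ = 47.50 mm

rectangular body: A = 80 × 95 = 7600.00, centroid at (40.00, 47.50).
semicircular end: A = ½π·47.5² = 3544.11, centroid at (-20.16, 47.50).
ΣA = 11144.11 mm², ΣAx̄ = 232552.08 mm³, ΣAȳ = 529345.19 mm³.
x̄ = 232552.08/11144.11 = 20.87 mm; ȳ = 529345.19/11144.11 = 47.50 mm.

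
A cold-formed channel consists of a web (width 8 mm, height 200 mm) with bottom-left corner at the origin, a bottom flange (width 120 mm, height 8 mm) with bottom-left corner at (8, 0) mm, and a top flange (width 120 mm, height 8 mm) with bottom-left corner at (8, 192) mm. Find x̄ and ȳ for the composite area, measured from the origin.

x̄ = 38.91 mm, ȳ = 100.00 mm

web: A = 8 × 200 = 1600.00, centroid at (4.00, 100.00).
bottom flange: A = 120 × 8 = 960.00, centroid at (68.00, 4.00).
top flange: A = 120 × 8 = 960.00, centroid at (68.00, 196.00).
ΣA = 3520.00 mm²
ΣAx̄ = (1600.00)(4.00) + (960.00)(68.00) + (960.00)(68.00) = 136960.00 mm³
ΣAȳ = (1600.00)(100.00) + (960.00)(4.00) + (960.00)(196.00) = 352000.00 mm³
x̄ = 136960.00 / 3520.00 = 38.91 mm
ȳ = 352000.00 / 3520.00 = 100.00 mm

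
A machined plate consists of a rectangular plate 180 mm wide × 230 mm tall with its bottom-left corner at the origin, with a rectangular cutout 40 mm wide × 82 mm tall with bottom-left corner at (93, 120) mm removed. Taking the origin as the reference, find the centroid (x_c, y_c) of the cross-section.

x_c = 88.02 mm, y_c = 111.04 mm

plate: A = 180 × 230 = 41400.00, centroid at (90.00, 115.00).
hole: A = −(40 × 82) = -3280.00, centroid at (113.00, 161.00).
ΣA = 38120.00 mm², ΣAx_c = 3355360.00 mm³, ΣAy_c = 4232920.00 mm³.
x_c = 3355360.00/38120.00 = 88.02 mm; y_c = 4232920.00/38120.00 = 111.04 mm.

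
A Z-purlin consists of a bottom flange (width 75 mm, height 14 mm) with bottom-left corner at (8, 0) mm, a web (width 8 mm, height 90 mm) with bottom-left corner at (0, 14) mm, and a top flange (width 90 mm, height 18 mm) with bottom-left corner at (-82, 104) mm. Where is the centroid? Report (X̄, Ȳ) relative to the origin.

X̄ = -2.74 mm, Ȳ = 68.70 mm

bottom flange: A = 75 × 14 = 1050.00, centroid at (45.50, 7.00).
web: A = 8 × 90 = 720.00, centroid at (4.00, 59.00).
top flange: A = 90 × 18 = 1620.00, centroid at (-37.00, 113.00).
ΣA = 3390.00 mm²
ΣAX̄ = (1050.00)(45.50) + (720.00)(4.00) + (1620.00)(-37.00) = -9285.00 mm³
ΣAȲ = (1050.00)(7.00) + (720.00)(59.00) + (1620.00)(113.00) = 232890.00 mm³
X̄ = -9285.00 / 3390.00 = -2.74 mm
Ȳ = 232890.00 / 3390.00 = 68.70 mm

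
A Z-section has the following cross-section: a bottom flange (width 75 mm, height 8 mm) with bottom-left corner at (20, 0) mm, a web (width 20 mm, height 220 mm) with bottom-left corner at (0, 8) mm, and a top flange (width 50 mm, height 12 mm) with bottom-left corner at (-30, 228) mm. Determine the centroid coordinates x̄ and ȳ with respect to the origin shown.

x̄ = 13.48 mm, ȳ = 118.21 mm

Part | A | x̄ᵢ | ȳᵢ | A·x̄ᵢ | A·ȳᵢ
bottom flange | 600.00 | 57.50 | 4.00 | 34500.00 | 2400.00
web | 4400.00 | 10.00 | 118.00 | 44000.00 | 519200.00
top flange | 600.00 | -5.00 | 234.00 | -3000.00 | 140400.00
Σ | 5600.00 |  |  | 75500.00 | 662000.00
x̄ = 75500.00 / 5600.00 = 13.48 mm
ȳ = 662000.00 / 5600.00 = 118.21 mm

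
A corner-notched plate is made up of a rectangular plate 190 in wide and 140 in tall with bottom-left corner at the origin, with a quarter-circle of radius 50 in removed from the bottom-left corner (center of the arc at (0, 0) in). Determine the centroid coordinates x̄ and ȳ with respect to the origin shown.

x̄ = 100.88 in, ȳ = 73.89 in

plate: A = 190 × 140 = 26600.00, centroid at (95.00, 70.00).
removed quarter-circle: A = −¼π·50² = -1963.50, centroid at (21.22, 21.22).
ΣA = 24636.50 in²
ΣAx̄ = (26600.00)(95.00) + (-1963.50)(21.22) = 2485333.33 in³
ΣAȳ = (26600.00)(70.00) + (-1963.50)(21.22) = 1820333.33 in³
x̄ = 2485333.33 / 24636.50 = 100.88 in
ȳ = 1820333.33 / 24636.50 = 73.89 in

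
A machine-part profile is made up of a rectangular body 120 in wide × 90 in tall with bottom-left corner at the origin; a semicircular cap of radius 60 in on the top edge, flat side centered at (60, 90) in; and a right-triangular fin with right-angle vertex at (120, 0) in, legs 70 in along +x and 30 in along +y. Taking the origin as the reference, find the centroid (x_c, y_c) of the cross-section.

rectangular body: A = 120 × 90 = 10800.00, centroid at (60.00, 45.00).
semicircular top: A = ½π·60² = 5654.87, centroid at (60.00, 115.46).
triangular fin: A = ½·70·30 = 1050.00, centroid at (143.33, 10.00).
ΣA = 17504.87 in², ΣAx_c = 1137792.01 in³, ΣAy_c = 1149438.01 in³.
x_c = 1137792.01/17504.87 = 65.00 in; y_c = 1149438.01/17504.87 = 65.66 in.

x_c = 65.00 in, y_c = 65.66 in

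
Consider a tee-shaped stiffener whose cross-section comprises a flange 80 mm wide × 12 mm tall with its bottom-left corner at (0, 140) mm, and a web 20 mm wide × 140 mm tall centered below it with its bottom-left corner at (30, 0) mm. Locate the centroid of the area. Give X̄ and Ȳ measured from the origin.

web: A = 20 × 140 = 2800.00, centroid at (40.00, 70.00).
flange: A = 80 × 12 = 960.00, centroid at (40.00, 146.00).
ΣA = 3760.00 mm²
ΣAX̄ = (2800.00)(40.00) + (960.00)(40.00) = 150400.00 mm³
ΣAȲ = (2800.00)(70.00) + (960.00)(146.00) = 336160.00 mm³
X̄ = 150400.00 / 3760.00 = 40.00 mm
Ȳ = 336160.00 / 3760.00 = 89.40 mm

X̄ = 40.00 mm, Ȳ = 89.40 mm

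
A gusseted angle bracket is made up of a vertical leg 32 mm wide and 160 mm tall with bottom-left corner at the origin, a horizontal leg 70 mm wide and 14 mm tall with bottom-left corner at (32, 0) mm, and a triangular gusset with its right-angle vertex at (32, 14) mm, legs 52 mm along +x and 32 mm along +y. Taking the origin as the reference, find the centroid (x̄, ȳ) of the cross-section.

x̄ = 27.21 mm, ȳ = 63.04 mm

vertical leg: A = 32 × 160 = 5120.00, centroid at (16.00, 80.00).
horizontal leg: A = 70 × 14 = 980.00, centroid at (67.00, 7.00).
gusset: A = ½·52·32 = 832.00, centroid at (49.33, 24.67).
ΣA = 6932.00 mm², ΣAx̄ = 188625.33 mm³, ΣAȳ = 436982.67 mm³.
x̄ = 188625.33/6932.00 = 27.21 mm; ȳ = 436982.67/6932.00 = 63.04 mm.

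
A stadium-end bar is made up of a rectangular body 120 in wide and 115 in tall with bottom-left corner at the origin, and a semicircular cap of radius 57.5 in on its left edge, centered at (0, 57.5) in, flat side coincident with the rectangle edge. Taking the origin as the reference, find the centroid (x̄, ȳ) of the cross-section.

rectangular body: A = 120 × 115 = 13800.00, centroid at (60.00, 57.50).
semicircular end: A = ½π·57.5² = 5193.45, centroid at (-24.40, 57.50).
ΣA = 18993.45 in², ΣAx̄ = 701260.42 in³, ΣAȳ = 1092123.11 in³.
x̄ = 701260.42/18993.45 = 36.92 in; ȳ = 1092123.11/18993.45 = 57.50 in.

x̄ = 36.92 in, ȳ = 57.50 in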